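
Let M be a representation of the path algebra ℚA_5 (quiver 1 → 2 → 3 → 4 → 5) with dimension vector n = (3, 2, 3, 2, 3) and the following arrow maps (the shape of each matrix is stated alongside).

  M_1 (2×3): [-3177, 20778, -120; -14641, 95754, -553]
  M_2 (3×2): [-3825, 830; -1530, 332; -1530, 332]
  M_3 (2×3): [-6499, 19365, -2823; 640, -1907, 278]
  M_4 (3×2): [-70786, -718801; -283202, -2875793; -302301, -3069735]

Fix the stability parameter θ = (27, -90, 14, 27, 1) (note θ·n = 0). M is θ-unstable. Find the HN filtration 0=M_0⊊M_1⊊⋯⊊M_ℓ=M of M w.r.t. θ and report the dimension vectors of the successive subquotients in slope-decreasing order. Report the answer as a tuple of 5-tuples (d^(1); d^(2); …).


Interval decomposition of M: I[1,1], I[1,2], I[1,5], I[3,3], I[3,5], I[5,5].
HN type (ℓ=4): μ^(1)=27; μ^(2)=14; μ^(3)=1; μ^(4)=-63/2

((1, 0, 0, 0, 0); (0, 0, 3, 2, 2); (0, 0, 0, 0, 1); (2, 2, 0, 0, 0))


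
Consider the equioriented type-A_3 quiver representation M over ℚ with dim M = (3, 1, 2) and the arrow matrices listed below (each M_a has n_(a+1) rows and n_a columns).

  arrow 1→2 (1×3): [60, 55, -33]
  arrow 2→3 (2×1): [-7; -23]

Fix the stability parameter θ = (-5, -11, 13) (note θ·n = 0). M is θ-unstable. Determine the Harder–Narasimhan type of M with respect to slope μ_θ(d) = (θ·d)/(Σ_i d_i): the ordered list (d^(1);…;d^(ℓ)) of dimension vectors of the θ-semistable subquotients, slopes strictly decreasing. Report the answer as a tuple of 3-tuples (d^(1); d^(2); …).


Barcode: M ≅ I[1,1]^2, I[1,3], I[3,3]. HN layers by μ_θ (3 steps, strictly decreasing):
  μ^(1)=13; μ^(2)=-5; μ^(3)=-8

((0, 0, 2); (2, 0, 0); (1, 1, 0))


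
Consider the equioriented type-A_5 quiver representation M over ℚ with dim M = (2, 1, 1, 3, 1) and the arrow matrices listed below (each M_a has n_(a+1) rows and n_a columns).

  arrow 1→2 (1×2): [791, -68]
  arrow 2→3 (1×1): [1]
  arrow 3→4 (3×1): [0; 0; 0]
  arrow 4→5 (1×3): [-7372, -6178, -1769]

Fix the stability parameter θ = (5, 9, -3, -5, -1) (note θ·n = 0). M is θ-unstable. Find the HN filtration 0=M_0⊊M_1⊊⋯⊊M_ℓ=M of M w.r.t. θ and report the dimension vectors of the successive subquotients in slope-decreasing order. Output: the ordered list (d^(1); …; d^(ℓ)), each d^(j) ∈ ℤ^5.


Interval decomposition of M: I[1,1], I[1,3], I[4,4]^2, I[4,5].
HN type (ℓ=4): μ^(1)=5; μ^(2)=11/3; μ^(3)=-1; μ^(4)=-5

((1, 0, 0, 0, 0); (1, 1, 1, 0, 0); (0, 0, 0, 0, 1); (0, 0, 0, 3, 0))


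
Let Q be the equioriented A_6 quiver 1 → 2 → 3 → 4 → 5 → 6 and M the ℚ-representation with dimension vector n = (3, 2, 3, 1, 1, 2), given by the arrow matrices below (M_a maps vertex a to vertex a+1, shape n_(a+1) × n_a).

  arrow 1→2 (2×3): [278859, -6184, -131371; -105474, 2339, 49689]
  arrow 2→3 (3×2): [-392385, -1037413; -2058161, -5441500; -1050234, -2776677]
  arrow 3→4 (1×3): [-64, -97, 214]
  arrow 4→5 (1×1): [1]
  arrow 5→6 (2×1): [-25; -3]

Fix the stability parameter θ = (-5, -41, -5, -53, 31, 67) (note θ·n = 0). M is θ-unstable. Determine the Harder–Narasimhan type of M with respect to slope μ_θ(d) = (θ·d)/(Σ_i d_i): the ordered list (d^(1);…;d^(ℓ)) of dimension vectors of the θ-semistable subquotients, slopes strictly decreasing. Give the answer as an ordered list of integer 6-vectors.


Interval decomposition of M: I[1,1], I[1,3], I[1,6], I[3,3], I[6,6].
HN type (ℓ=5): μ^(1)=67; μ^(2)=31; μ^(3)=-5; μ^(4)=-23; μ^(5)=-26

((0, 0, 0, 0, 0, 2); (0, 0, 0, 0, 1, 0); (1, 0, 2, 0, 0, 0); (1, 1, 0, 0, 0, 0); (1, 1, 1, 1, 0, 0))


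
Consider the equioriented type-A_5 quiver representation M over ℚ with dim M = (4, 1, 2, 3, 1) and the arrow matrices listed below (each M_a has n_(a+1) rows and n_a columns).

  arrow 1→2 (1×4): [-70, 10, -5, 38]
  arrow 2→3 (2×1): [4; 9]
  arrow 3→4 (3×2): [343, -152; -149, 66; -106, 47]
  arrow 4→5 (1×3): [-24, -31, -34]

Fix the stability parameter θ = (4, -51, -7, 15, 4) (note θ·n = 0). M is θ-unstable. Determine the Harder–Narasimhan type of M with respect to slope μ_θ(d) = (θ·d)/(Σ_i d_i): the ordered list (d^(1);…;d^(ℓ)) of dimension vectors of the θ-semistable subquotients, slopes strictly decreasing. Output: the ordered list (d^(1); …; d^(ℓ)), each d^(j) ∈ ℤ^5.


Barcode: M ≅ I[1,1]^3, I[1,4], I[3,5], I[4,4]. HN layers by μ_θ (5 steps, strictly decreasing):
  μ^(1)=15; μ^(2)=19/2; μ^(3)=4; μ^(4)=-7; μ^(5)=-47/2

((0, 0, 0, 2, 0); (0, 0, 0, 1, 1); (3, 0, 0, 0, 0); (0, 0, 2, 0, 0); (1, 1, 0, 0, 0))


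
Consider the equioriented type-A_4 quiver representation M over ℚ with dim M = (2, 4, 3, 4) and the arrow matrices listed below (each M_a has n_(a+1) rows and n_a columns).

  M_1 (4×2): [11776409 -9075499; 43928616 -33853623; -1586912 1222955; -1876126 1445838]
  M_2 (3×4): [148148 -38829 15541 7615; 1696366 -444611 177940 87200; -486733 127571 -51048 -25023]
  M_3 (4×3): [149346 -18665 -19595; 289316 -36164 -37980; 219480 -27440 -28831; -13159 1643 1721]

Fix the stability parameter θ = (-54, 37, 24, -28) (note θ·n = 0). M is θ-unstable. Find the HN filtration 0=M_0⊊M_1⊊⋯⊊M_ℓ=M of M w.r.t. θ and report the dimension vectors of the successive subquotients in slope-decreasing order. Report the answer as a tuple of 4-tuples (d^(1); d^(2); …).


Via rank(M_{q-1}∘⋯∘M_p): M ≅ I[1,4]^2, I[2,2], I[2,4], I[4,4].
μ_θ-semistable layers: μ^(1)=37; μ^(2)=11; μ^(3)=-28; μ^(4)=-54

((0, 1, 0, 0); (0, 3, 3, 3); (0, 0, 0, 1); (2, 0, 0, 0))


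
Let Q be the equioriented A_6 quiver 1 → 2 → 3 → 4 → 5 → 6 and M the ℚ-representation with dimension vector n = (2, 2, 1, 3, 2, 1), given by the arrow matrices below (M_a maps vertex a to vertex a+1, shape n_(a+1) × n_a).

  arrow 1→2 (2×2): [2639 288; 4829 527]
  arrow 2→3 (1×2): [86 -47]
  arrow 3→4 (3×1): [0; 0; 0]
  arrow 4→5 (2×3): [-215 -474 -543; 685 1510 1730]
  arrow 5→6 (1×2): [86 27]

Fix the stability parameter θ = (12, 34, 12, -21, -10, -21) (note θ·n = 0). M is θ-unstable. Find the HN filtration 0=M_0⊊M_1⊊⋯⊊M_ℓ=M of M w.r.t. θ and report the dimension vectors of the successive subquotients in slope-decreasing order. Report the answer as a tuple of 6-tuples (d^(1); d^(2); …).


Via rank(M_{q-1}∘⋯∘M_p): M ≅ I[1,2], I[1,3], I[4,4], I[4,5], I[4,6].
μ_θ-semistable layers: μ^(1)=34; μ^(2)=23; μ^(3)=12; μ^(4)=-10; μ^(5)=-31/2; μ^(6)=-21

((0, 1, 0, 0, 0, 0); (0, 1, 1, 0, 0, 0); (2, 0, 0, 0, 0, 0); (0, 0, 0, 0, 1, 0); (0, 0, 0, 0, 1, 1); (0, 0, 0, 3, 0, 0))


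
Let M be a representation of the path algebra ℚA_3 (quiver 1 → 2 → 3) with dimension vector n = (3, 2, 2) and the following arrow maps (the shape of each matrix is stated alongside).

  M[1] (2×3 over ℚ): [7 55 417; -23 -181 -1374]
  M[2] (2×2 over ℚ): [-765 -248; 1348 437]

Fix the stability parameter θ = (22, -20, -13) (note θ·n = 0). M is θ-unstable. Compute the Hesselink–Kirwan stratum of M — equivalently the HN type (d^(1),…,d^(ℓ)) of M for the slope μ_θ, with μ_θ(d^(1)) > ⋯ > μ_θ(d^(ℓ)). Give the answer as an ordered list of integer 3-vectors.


Barcode: M ≅ I[1,1], I[1,3]^2. HN layers by μ_θ (2 steps, strictly decreasing):
  μ^(1)=22; μ^(2)=-11/3

((1, 0, 0); (2, 2, 2))


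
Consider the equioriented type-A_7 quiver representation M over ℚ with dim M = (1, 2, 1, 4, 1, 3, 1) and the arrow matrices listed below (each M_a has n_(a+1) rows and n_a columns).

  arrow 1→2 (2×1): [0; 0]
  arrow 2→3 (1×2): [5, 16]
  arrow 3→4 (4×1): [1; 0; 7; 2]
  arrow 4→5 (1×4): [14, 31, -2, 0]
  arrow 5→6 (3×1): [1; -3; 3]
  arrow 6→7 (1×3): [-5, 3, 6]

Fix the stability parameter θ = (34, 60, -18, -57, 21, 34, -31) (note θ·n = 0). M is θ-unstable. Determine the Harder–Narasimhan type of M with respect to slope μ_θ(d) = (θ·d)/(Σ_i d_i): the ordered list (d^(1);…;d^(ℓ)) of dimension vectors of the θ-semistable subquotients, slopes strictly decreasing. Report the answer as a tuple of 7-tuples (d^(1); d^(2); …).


Interval decomposition of M: I[1,1], I[2,2], I[2,4], I[4,4]^2, I[4,7], I[6,6]^2.
HN type (ℓ=5): μ^(1)=60; μ^(2)=34; μ^(3)=8; μ^(4)=-5; μ^(5)=-57

((0, 1, 0, 0, 0, 0, 0); (1, 0, 0, 0, 0, 2, 0); (0, 0, 0, 0, 1, 1, 1); (0, 1, 1, 1, 0, 0, 0); (0, 0, 0, 3, 0, 0, 0))


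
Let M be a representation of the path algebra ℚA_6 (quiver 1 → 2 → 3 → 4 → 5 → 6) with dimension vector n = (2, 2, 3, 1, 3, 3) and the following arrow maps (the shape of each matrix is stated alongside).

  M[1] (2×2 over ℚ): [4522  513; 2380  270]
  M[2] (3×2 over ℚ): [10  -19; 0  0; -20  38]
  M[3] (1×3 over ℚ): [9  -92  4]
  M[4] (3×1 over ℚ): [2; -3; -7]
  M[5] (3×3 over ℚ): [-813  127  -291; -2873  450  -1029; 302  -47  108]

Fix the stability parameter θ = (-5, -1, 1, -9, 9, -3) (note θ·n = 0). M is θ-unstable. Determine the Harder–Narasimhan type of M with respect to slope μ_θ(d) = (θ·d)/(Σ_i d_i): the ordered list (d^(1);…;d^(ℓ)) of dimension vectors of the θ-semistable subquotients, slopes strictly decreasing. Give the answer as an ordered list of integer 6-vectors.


Interval decomposition of M: I[1,1], I[1,2], I[2,6], I[3,3]^2, I[5,5], I[5,6], I[6,6].
HN type (ℓ=6): μ^(1)=9; μ^(2)=3; μ^(3)=1; μ^(4)=-1; μ^(5)=-3; μ^(6)=-5

((0, 0, 0, 0, 1, 0); (0, 0, 0, 0, 2, 2); (0, 0, 2, 0, 0, 0); (0, 1, 0, 0, 0, 0); (0, 1, 1, 1, 0, 1); (2, 0, 0, 0, 0, 0))


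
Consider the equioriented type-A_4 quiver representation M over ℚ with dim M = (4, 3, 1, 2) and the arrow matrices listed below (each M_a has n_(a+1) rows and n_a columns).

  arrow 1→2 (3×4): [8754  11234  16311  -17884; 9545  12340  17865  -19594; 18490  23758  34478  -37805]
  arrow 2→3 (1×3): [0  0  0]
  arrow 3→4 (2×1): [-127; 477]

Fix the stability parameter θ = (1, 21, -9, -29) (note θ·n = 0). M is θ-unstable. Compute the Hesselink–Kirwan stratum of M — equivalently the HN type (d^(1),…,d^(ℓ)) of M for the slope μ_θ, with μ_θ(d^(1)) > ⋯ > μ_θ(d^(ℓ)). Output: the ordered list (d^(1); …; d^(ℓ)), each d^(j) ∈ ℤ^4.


Via rank(M_{q-1}∘⋯∘M_p): M ≅ I[1,1], I[1,2]^3, I[3,4], I[4,4].
μ_θ-semistable layers: μ^(1)=21; μ^(2)=1; μ^(3)=-19; μ^(4)=-29

((0, 3, 0, 0); (4, 0, 0, 0); (0, 0, 1, 1); (0, 0, 0, 1))


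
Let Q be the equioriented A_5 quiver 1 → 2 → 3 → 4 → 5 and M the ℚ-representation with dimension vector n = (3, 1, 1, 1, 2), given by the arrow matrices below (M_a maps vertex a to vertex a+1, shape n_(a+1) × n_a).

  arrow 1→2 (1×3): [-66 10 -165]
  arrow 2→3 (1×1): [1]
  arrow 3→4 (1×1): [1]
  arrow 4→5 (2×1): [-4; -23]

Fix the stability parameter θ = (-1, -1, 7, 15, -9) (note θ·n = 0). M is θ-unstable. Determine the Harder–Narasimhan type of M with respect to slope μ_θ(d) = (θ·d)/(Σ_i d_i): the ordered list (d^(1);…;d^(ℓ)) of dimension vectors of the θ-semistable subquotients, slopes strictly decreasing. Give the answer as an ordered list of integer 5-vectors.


Via rank(M_{q-1}∘⋯∘M_p): M ≅ I[1,1]^2, I[1,5], I[5,5].
μ_θ-semistable layers: μ^(1)=13/3; μ^(2)=-1; μ^(3)=-9

((0, 0, 1, 1, 1); (3, 1, 0, 0, 0); (0, 0, 0, 0, 1))


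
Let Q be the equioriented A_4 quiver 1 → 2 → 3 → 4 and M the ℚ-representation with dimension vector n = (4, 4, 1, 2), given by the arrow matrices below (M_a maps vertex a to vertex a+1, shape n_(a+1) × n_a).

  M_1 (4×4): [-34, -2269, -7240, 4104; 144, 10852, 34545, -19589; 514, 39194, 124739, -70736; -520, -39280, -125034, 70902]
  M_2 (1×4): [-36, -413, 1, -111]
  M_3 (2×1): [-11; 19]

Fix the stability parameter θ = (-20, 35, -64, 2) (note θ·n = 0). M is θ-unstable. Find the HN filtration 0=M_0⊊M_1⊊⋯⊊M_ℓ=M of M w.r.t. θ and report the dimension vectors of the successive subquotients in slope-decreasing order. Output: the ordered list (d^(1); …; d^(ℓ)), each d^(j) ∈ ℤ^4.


Interval decomposition of M: I[1,1], I[1,2]^2, I[1,4], I[2,2], I[4,4].
HN type (ℓ=4): μ^(1)=35; μ^(2)=2; μ^(3)=-29/2; μ^(4)=-20

((0, 3, 0, 0); (0, 0, 0, 2); (0, 1, 1, 0); (4, 0, 0, 0))


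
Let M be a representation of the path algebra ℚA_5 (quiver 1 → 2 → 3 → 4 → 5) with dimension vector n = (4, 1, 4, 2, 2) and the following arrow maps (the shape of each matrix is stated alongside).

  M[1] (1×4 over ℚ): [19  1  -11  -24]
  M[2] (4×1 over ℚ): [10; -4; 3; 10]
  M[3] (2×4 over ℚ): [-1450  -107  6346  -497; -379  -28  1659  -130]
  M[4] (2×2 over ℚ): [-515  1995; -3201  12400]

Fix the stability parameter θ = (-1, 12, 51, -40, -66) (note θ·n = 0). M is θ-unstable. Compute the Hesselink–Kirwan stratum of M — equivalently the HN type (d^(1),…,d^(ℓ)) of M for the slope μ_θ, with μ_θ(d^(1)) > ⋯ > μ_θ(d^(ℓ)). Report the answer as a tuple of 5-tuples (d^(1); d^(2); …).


Interval decomposition of M: I[1,1]^3, I[1,5], I[3,3]^2, I[3,5].
HN type (ℓ=4): μ^(1)=51; μ^(2)=-1; μ^(3)=-44/5; μ^(4)=-55/3

((0, 0, 2, 0, 0); (3, 0, 0, 0, 0); (1, 1, 1, 1, 1); (0, 0, 1, 1, 1))


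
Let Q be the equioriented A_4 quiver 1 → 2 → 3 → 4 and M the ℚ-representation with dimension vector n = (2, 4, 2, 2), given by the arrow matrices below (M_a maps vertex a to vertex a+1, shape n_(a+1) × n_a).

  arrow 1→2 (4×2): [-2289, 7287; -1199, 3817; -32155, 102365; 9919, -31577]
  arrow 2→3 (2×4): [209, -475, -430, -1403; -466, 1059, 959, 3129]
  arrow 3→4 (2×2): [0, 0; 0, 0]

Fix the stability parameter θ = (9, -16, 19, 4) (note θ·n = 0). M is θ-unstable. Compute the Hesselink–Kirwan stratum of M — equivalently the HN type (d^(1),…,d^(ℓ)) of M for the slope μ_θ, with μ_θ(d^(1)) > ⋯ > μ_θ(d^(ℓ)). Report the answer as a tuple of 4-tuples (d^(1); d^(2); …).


Via rank(M_{q-1}∘⋯∘M_p): M ≅ I[1,1], I[1,3], I[2,2]^2, I[2,3], I[4,4]^2.
μ_θ-semistable layers: μ^(1)=19; μ^(2)=9; μ^(3)=4; μ^(4)=-7/2; μ^(5)=-16

((0, 0, 2, 0); (1, 0, 0, 0); (0, 0, 0, 2); (1, 1, 0, 0); (0, 3, 0, 0))


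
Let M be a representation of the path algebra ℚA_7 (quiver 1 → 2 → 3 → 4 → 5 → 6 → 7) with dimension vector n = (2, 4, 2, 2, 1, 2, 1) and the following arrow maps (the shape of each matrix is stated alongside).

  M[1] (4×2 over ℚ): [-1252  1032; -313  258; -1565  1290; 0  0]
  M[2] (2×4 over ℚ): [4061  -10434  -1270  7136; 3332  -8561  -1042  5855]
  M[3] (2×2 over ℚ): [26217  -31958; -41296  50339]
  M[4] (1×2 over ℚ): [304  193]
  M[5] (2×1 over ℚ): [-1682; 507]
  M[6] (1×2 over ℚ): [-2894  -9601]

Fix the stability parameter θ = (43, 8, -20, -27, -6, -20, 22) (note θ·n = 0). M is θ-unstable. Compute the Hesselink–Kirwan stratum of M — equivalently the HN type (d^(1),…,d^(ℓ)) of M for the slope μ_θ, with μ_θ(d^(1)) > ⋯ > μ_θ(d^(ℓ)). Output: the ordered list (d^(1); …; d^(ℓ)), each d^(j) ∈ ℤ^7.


Via rank(M_{q-1}∘⋯∘M_p): M ≅ I[1,1], I[1,7], I[2,2]^2, I[2,4], I[6,6].
μ_θ-semistable layers: μ^(1)=43; μ^(2)=22; μ^(3)=8; μ^(4)=-11/3; μ^(5)=-13; μ^(6)=-20

((1, 0, 0, 0, 0, 0, 0); (0, 0, 0, 0, 0, 0, 1); (0, 2, 0, 0, 0, 0, 0); (1, 1, 1, 1, 1, 1, 0); (0, 1, 1, 1, 0, 0, 0); (0, 0, 0, 0, 0, 1, 0))


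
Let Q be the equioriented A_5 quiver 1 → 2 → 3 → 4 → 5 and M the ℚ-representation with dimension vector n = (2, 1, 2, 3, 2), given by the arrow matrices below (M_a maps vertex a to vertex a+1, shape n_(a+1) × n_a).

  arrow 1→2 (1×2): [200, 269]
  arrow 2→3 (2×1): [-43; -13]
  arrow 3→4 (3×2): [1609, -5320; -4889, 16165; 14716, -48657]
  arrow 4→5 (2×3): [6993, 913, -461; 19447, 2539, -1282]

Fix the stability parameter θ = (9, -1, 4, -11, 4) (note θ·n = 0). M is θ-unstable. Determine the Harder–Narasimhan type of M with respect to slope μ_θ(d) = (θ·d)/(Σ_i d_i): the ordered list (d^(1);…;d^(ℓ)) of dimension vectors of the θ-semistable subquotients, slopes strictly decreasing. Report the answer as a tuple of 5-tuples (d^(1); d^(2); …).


Via rank(M_{q-1}∘⋯∘M_p): M ≅ I[1,1], I[1,5], I[3,5], I[4,4].
μ_θ-semistable layers: μ^(1)=9; μ^(2)=4; μ^(3)=1/4; μ^(4)=-7/2; μ^(5)=-11

((1, 0, 0, 0, 0); (0, 0, 0, 0, 2); (1, 1, 1, 1, 0); (0, 0, 1, 1, 0); (0, 0, 0, 1, 0))


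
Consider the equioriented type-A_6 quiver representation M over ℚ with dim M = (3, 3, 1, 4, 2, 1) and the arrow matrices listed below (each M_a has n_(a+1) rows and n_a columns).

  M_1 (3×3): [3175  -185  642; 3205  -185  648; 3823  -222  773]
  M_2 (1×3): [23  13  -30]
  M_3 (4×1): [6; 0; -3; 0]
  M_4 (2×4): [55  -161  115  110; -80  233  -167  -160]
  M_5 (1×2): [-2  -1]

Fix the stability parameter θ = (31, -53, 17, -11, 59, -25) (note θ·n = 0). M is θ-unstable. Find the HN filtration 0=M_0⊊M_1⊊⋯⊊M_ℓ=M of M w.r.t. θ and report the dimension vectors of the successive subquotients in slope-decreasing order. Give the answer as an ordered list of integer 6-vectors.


Interval decomposition of M: I[1,1], I[1,2]^2, I[2,6], I[4,4]^2, I[4,5].
HN type (ℓ=6): μ^(1)=59; μ^(2)=31; μ^(3)=17; μ^(4)=3; μ^(5)=-11; μ^(6)=-53

((0, 0, 0, 0, 1, 0); (1, 0, 0, 0, 0, 0); (0, 0, 0, 0, 1, 1); (0, 0, 1, 1, 0, 0); (2, 2, 0, 3, 0, 0); (0, 1, 0, 0, 0, 0))


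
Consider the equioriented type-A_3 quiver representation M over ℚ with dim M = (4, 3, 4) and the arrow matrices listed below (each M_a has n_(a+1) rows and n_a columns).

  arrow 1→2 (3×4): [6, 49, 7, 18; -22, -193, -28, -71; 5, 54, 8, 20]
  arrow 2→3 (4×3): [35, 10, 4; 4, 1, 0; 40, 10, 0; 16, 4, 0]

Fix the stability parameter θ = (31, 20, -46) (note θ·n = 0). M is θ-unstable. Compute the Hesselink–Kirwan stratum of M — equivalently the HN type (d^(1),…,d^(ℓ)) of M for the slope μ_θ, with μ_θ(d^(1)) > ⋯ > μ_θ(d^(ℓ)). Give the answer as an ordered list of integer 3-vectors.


Barcode: M ≅ I[1,1], I[1,2], I[1,3]^2, I[3,3]^2. HN layers by μ_θ (4 steps, strictly decreasing):
  μ^(1)=31; μ^(2)=51/2; μ^(3)=5/3; μ^(4)=-46

((1, 0, 0); (1, 1, 0); (2, 2, 2); (0, 0, 2))


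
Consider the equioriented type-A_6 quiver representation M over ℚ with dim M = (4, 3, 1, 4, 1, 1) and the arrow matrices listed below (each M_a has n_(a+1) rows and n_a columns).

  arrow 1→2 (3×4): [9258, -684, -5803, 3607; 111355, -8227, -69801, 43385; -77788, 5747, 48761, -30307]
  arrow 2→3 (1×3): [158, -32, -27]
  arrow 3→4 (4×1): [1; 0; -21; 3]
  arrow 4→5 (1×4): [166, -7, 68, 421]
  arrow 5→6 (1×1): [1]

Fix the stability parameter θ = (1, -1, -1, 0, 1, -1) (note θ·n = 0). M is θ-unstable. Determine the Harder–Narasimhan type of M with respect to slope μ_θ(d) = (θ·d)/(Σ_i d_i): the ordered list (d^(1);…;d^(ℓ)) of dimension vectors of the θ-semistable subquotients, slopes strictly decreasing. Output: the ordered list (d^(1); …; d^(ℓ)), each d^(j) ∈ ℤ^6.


Via rank(M_{q-1}∘⋯∘M_p): M ≅ I[1,1], I[1,2]^2, I[1,6], I[4,4]^3.
μ_θ-semistable layers: μ^(1)=1; μ^(2)=0; μ^(3)=-1/3

((1, 0, 0, 0, 0, 0); (2, 2, 0, 4, 1, 1); (1, 1, 1, 0, 0, 0))


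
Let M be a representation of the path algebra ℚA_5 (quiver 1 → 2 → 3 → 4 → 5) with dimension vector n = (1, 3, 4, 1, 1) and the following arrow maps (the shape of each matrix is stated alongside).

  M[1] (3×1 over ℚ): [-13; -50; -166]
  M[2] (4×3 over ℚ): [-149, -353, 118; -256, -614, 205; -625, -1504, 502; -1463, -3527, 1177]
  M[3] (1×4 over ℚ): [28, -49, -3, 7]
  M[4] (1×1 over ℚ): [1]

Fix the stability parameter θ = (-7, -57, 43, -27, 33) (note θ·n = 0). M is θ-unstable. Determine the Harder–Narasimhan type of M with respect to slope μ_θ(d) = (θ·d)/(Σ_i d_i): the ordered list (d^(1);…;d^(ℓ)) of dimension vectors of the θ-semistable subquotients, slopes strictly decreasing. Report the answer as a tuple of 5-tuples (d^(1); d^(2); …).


Interval decomposition of M: I[1,3], I[2,3], I[2,5], I[3,3].
HN type (ℓ=5): μ^(1)=43; μ^(2)=33; μ^(3)=8; μ^(4)=-32; μ^(5)=-57

((0, 0, 3, 0, 0); (0, 0, 0, 0, 1); (0, 0, 1, 1, 0); (1, 1, 0, 0, 0); (0, 2, 0, 0, 0))


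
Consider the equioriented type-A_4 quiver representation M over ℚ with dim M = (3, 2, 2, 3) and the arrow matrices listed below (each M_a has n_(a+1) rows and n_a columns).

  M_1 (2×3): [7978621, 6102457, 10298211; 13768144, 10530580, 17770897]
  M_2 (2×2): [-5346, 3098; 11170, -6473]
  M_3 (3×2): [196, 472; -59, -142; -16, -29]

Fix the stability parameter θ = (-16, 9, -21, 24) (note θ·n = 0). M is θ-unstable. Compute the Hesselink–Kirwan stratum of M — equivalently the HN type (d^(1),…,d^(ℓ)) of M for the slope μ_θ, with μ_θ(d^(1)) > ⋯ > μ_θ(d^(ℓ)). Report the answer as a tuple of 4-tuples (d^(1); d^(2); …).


Barcode: M ≅ I[1,1], I[1,4]^2, I[4,4]. HN layers by μ_θ (3 steps, strictly decreasing):
  μ^(1)=24; μ^(2)=-6; μ^(3)=-16

((0, 0, 0, 3); (0, 2, 2, 0); (3, 0, 0, 0))


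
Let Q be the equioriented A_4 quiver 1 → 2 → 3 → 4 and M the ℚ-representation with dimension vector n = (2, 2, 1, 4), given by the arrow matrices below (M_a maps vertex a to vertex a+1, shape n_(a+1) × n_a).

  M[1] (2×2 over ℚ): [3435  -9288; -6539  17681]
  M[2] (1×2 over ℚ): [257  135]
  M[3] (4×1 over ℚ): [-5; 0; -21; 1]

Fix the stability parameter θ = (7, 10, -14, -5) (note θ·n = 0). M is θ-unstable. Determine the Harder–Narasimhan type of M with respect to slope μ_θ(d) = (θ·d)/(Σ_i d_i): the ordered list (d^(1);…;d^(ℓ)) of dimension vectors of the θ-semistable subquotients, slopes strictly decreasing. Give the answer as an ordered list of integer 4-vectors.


Via rank(M_{q-1}∘⋯∘M_p): M ≅ I[1,2], I[1,4], I[4,4]^3.
μ_θ-semistable layers: μ^(1)=10; μ^(2)=7; μ^(3)=-1/2; μ^(4)=-5

((0, 1, 0, 0); (1, 0, 0, 0); (1, 1, 1, 1); (0, 0, 0, 3))


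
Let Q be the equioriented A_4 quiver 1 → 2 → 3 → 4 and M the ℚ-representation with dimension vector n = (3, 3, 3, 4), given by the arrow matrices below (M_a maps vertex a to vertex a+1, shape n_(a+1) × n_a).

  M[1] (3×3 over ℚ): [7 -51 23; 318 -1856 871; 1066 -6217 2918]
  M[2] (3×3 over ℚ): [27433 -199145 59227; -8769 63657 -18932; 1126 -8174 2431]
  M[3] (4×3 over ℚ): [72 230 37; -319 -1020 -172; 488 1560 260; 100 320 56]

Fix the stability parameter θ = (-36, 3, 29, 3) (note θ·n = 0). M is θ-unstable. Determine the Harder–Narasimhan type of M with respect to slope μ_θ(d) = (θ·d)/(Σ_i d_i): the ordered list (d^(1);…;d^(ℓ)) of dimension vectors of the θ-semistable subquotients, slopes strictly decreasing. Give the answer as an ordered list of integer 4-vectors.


Interval decomposition of M: I[1,2], I[1,4]^2, I[3,3], I[4,4]^2.
HN type (ℓ=4): μ^(1)=29; μ^(2)=16; μ^(3)=3; μ^(4)=-36

((0, 0, 1, 0); (0, 0, 2, 2); (0, 3, 0, 2); (3, 0, 0, 0))


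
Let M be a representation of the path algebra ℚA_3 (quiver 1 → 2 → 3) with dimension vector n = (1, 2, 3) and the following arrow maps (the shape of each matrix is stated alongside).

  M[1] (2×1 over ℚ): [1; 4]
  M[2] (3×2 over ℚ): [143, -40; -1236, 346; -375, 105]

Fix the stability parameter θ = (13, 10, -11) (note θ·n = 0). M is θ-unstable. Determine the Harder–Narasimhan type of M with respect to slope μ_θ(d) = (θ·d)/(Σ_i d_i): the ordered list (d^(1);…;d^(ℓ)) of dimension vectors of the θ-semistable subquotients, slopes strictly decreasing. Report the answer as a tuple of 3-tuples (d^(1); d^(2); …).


Interval decomposition of M: I[1,3], I[2,3], I[3,3].
HN type (ℓ=3): μ^(1)=4; μ^(2)=-1/2; μ^(3)=-11

((1, 1, 1); (0, 1, 1); (0, 0, 1))


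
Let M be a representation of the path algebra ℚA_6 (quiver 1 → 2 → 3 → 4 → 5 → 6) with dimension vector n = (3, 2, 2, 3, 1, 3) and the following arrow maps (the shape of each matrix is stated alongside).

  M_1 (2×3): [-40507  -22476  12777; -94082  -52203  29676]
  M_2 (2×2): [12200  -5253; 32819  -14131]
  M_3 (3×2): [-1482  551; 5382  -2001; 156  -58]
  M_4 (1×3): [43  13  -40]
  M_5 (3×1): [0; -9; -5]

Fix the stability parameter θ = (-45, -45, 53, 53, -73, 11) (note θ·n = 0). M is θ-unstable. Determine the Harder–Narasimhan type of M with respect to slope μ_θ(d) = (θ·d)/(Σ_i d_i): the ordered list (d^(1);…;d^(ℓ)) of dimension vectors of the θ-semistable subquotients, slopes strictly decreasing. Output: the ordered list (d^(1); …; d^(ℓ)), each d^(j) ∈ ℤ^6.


Barcode: M ≅ I[1,1], I[1,3], I[1,4], I[4,4], I[4,6], I[6,6]^2. HN layers by μ_θ (4 steps, strictly decreasing):
  μ^(1)=53; μ^(2)=11; μ^(3)=-10; μ^(4)=-45

((0, 0, 2, 2, 0, 0); (0, 0, 0, 0, 0, 3); (0, 0, 0, 1, 1, 0); (3, 2, 0, 0, 0, 0))


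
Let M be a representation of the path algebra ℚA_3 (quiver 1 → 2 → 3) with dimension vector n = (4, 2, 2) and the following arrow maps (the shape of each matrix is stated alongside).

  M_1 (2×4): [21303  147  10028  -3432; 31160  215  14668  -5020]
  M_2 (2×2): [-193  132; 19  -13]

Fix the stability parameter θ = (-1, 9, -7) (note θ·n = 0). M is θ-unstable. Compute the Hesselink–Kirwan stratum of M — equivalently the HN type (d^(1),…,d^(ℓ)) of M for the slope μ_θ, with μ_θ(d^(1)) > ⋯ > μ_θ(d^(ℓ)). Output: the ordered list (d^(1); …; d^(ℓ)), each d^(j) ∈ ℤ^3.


Interval decomposition of M: I[1,1]^2, I[1,3]^2.
HN type (ℓ=2): μ^(1)=1; μ^(2)=-1

((0, 2, 2); (4, 0, 0))


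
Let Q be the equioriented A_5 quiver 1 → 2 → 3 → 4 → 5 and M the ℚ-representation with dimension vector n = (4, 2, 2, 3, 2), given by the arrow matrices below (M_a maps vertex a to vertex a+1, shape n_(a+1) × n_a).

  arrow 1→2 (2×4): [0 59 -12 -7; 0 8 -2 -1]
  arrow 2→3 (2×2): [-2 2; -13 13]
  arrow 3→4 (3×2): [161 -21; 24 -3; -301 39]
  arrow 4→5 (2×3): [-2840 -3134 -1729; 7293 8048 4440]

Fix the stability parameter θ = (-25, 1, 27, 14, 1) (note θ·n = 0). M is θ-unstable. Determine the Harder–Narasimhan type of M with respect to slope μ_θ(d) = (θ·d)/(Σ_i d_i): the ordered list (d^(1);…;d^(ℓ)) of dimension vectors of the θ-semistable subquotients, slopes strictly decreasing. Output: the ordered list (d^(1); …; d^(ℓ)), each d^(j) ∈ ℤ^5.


Interval decomposition of M: I[1,1]^2, I[1,2], I[1,5], I[3,5], I[4,4].
HN type (ℓ=3): μ^(1)=14; μ^(2)=1; μ^(3)=-25

((0, 0, 2, 3, 2); (0, 2, 0, 0, 0); (4, 0, 0, 0, 0))


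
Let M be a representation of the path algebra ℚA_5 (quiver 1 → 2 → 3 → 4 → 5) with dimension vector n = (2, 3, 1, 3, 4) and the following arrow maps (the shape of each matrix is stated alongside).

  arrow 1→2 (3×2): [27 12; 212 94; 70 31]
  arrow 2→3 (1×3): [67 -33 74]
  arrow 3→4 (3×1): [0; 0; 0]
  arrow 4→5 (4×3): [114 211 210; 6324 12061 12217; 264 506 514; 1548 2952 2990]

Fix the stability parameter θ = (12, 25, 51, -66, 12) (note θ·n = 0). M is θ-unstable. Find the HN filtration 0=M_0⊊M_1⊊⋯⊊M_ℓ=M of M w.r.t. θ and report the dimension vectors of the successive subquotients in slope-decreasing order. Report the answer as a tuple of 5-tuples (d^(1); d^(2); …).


Via rank(M_{q-1}∘⋯∘M_p): M ≅ I[1,2], I[1,3], I[2,2], I[4,4], I[4,5]^2, I[5,5]^2.
μ_θ-semistable layers: μ^(1)=51; μ^(2)=25; μ^(3)=12; μ^(4)=-66

((0, 0, 1, 0, 0); (0, 3, 0, 0, 0); (2, 0, 0, 0, 4); (0, 0, 0, 3, 0))


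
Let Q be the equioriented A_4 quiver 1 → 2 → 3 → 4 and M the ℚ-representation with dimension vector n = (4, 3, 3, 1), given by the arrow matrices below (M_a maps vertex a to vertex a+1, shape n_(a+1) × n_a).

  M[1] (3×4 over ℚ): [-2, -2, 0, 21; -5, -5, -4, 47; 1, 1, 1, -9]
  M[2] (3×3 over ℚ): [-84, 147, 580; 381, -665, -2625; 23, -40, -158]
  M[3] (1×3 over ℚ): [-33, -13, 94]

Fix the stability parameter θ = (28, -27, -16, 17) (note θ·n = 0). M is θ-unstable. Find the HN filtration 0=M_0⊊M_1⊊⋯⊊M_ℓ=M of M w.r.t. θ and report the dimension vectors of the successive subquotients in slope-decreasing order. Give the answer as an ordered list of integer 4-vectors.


Via rank(M_{q-1}∘⋯∘M_p): M ≅ I[1,1], I[1,3]^2, I[1,4].
μ_θ-semistable layers: μ^(1)=28; μ^(2)=17; μ^(3)=-5

((1, 0, 0, 0); (0, 0, 0, 1); (3, 3, 3, 0))


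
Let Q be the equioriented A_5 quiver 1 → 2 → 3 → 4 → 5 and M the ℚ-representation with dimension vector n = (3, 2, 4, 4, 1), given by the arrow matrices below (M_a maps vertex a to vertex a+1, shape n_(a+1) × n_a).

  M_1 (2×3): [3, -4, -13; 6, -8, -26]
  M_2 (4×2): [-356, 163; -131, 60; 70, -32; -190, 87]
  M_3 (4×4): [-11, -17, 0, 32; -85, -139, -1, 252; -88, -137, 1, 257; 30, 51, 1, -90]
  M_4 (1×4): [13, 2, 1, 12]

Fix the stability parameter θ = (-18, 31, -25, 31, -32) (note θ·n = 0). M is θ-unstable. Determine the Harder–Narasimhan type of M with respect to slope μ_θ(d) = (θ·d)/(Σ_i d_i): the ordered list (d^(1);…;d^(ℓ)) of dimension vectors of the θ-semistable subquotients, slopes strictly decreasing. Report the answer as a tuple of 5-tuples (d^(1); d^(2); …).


Via rank(M_{q-1}∘⋯∘M_p): M ≅ I[1,1]^2, I[1,5], I[2,4], I[3,4]^2.
μ_θ-semistable layers: μ^(1)=31; μ^(2)=3; μ^(3)=5/4; μ^(4)=-18; μ^(5)=-25

((0, 0, 0, 3, 0); (0, 1, 1, 0, 0); (0, 1, 1, 1, 1); (3, 0, 0, 0, 0); (0, 0, 2, 0, 0))


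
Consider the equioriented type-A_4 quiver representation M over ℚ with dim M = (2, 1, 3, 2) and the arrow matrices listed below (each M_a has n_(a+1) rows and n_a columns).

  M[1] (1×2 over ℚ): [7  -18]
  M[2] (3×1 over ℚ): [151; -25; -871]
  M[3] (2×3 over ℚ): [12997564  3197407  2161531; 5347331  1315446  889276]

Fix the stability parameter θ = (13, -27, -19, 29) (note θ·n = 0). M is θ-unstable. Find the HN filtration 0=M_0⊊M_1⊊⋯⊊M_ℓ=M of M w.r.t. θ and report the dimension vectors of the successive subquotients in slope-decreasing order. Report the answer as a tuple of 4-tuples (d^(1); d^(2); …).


Barcode: M ≅ I[1,1], I[1,4], I[3,3], I[3,4]. HN layers by μ_θ (4 steps, strictly decreasing):
  μ^(1)=29; μ^(2)=13; μ^(3)=-11; μ^(4)=-19

((0, 0, 0, 2); (1, 0, 0, 0); (1, 1, 1, 0); (0, 0, 2, 0))


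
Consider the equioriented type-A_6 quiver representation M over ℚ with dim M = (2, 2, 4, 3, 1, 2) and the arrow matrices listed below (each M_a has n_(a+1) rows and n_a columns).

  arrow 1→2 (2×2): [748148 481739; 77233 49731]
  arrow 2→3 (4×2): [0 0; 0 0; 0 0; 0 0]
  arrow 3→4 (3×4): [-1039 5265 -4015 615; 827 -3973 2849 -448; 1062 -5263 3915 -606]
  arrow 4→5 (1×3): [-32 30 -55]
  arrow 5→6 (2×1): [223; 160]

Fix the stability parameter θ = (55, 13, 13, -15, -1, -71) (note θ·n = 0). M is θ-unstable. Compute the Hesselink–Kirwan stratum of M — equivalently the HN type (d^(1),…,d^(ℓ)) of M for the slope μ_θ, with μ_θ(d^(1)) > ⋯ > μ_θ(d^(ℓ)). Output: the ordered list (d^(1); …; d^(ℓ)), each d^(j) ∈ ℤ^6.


Via rank(M_{q-1}∘⋯∘M_p): M ≅ I[1,2]^2, I[3,3], I[3,4]^2, I[3,6], I[6,6].
μ_θ-semistable layers: μ^(1)=34; μ^(2)=13; μ^(3)=-1; μ^(4)=-37/2; μ^(5)=-71

((2, 2, 0, 0, 0, 0); (0, 0, 1, 0, 0, 0); (0, 0, 2, 2, 0, 0); (0, 0, 1, 1, 1, 1); (0, 0, 0, 0, 0, 1))


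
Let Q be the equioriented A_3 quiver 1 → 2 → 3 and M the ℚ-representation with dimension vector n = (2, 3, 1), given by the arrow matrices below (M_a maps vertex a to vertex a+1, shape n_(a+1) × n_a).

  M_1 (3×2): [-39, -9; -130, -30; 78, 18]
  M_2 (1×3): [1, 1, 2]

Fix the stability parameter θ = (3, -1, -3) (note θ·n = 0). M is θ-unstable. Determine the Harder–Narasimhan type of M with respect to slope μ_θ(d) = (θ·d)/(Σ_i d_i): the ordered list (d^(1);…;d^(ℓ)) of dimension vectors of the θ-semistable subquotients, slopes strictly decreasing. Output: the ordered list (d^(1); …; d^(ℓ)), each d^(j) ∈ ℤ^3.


Via rank(M_{q-1}∘⋯∘M_p): M ≅ I[1,1], I[1,3], I[2,2]^2.
μ_θ-semistable layers: μ^(1)=3; μ^(2)=-1/3; μ^(3)=-1

((1, 0, 0); (1, 1, 1); (0, 2, 0))


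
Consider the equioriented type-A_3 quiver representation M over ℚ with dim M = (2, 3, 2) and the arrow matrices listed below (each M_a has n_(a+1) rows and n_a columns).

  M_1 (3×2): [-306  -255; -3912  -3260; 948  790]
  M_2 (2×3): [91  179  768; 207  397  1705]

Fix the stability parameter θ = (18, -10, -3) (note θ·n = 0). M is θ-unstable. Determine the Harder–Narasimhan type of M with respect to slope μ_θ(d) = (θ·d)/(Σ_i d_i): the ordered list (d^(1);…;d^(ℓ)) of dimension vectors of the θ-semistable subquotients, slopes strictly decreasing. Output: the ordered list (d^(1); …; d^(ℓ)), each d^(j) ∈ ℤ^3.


Interval decomposition of M: I[1,1], I[1,3], I[2,2], I[2,3].
HN type (ℓ=4): μ^(1)=18; μ^(2)=5/3; μ^(3)=-3; μ^(4)=-10

((1, 0, 0); (1, 1, 1); (0, 0, 1); (0, 2, 0))


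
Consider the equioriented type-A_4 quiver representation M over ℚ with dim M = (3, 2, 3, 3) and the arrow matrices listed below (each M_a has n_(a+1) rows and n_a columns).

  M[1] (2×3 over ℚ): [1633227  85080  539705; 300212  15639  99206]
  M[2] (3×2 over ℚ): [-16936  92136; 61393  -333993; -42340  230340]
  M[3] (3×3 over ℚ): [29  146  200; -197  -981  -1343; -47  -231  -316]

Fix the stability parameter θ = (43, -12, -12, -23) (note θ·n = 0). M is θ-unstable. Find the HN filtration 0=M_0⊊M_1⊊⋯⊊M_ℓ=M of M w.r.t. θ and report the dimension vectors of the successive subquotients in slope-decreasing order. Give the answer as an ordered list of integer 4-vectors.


Barcode: M ≅ I[1,1], I[1,2], I[1,4], I[3,4]^2. HN layers by μ_θ (4 steps, strictly decreasing):
  μ^(1)=43; μ^(2)=31/2; μ^(3)=-1; μ^(4)=-35/2

((1, 0, 0, 0); (1, 1, 0, 0); (1, 1, 1, 1); (0, 0, 2, 2))


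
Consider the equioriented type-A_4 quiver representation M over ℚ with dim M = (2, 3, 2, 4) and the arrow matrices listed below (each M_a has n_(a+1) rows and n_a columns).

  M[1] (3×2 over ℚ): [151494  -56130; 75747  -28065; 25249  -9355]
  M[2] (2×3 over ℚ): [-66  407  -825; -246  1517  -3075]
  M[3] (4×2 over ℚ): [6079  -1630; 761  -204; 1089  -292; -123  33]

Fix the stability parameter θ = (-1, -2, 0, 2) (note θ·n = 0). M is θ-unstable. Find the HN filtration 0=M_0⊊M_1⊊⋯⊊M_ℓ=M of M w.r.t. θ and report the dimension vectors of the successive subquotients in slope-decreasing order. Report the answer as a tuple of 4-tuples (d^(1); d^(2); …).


Interval decomposition of M: I[1,1], I[1,2], I[2,2], I[2,4], I[3,4], I[4,4]^2.
HN type (ℓ=5): μ^(1)=2; μ^(2)=0; μ^(3)=-1; μ^(4)=-3/2; μ^(5)=-2

((0, 0, 0, 4); (0, 0, 2, 0); (1, 0, 0, 0); (1, 1, 0, 0); (0, 2, 0, 0))


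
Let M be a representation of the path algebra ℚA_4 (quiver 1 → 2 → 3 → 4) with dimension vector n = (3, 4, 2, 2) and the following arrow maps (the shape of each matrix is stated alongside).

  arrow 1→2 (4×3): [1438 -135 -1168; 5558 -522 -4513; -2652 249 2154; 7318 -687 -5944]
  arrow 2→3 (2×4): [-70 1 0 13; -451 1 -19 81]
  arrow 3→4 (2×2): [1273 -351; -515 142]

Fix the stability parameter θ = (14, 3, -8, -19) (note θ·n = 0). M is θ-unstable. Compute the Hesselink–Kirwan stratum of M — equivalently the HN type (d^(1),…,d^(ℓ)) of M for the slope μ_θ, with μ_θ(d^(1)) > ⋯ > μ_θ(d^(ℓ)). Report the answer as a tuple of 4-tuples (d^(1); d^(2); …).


Via rank(M_{q-1}∘⋯∘M_p): M ≅ I[1,2], I[1,4]^2, I[2,2].
μ_θ-semistable layers: μ^(1)=17/2; μ^(2)=3; μ^(3)=-5/2

((1, 1, 0, 0); (0, 1, 0, 0); (2, 2, 2, 2))


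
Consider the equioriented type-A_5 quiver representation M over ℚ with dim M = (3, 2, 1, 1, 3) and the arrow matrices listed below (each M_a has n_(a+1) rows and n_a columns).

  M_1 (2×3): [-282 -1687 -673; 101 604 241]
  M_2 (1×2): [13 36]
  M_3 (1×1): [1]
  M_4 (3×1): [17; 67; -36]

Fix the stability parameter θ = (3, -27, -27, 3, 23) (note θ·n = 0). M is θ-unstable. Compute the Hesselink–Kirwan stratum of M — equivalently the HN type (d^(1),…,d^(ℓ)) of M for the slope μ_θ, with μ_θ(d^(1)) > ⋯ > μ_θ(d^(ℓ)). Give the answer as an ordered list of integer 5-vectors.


Via rank(M_{q-1}∘⋯∘M_p): M ≅ I[1,1], I[1,2], I[1,5], I[5,5]^2.
μ_θ-semistable layers: μ^(1)=23; μ^(2)=3; μ^(3)=-12; μ^(4)=-17

((0, 0, 0, 0, 3); (1, 0, 0, 1, 0); (1, 1, 0, 0, 0); (1, 1, 1, 0, 0))


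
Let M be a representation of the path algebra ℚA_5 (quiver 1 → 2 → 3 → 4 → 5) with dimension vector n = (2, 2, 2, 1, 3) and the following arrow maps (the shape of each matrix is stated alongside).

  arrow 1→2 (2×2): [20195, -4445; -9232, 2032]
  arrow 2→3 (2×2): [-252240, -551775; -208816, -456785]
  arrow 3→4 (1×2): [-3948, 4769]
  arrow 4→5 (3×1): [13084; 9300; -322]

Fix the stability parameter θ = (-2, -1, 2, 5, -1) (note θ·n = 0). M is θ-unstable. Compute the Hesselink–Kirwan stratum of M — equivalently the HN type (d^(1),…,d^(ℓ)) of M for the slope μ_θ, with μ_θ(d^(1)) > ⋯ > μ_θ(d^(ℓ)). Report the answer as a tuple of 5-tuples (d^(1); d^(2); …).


Barcode: M ≅ I[1,1], I[1,2], I[2,5], I[3,3], I[5,5]^2. HN layers by μ_θ (3 steps, strictly decreasing):
  μ^(1)=2; μ^(2)=-1; μ^(3)=-2

((0, 0, 2, 1, 1); (0, 2, 0, 0, 2); (2, 0, 0, 0, 0))


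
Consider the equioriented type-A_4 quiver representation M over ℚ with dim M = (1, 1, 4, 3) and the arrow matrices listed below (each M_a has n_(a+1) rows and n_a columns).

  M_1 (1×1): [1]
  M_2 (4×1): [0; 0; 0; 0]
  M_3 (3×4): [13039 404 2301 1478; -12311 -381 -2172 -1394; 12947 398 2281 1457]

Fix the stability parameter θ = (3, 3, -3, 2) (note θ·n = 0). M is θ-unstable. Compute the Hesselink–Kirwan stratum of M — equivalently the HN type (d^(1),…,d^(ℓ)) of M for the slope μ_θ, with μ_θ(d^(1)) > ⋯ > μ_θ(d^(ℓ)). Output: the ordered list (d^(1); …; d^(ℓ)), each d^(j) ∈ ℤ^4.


Barcode: M ≅ I[1,2], I[3,3], I[3,4]^3. HN layers by μ_θ (3 steps, strictly decreasing):
  μ^(1)=3; μ^(2)=2; μ^(3)=-3

((1, 1, 0, 0); (0, 0, 0, 3); (0, 0, 4, 0))


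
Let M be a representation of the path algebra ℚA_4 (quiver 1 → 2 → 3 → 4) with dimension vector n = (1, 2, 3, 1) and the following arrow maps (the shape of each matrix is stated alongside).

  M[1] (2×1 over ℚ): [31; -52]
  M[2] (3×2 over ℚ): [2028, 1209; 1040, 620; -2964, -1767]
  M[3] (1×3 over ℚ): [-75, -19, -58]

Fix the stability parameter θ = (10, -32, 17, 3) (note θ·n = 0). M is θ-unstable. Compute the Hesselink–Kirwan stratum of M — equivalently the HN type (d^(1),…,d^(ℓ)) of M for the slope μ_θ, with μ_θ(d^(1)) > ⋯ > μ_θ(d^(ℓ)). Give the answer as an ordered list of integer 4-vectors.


Barcode: M ≅ I[1,2], I[2,4], I[3,3]^2. HN layers by μ_θ (4 steps, strictly decreasing):
  μ^(1)=17; μ^(2)=10; μ^(3)=-11; μ^(4)=-32

((0, 0, 2, 0); (0, 0, 1, 1); (1, 1, 0, 0); (0, 1, 0, 0))


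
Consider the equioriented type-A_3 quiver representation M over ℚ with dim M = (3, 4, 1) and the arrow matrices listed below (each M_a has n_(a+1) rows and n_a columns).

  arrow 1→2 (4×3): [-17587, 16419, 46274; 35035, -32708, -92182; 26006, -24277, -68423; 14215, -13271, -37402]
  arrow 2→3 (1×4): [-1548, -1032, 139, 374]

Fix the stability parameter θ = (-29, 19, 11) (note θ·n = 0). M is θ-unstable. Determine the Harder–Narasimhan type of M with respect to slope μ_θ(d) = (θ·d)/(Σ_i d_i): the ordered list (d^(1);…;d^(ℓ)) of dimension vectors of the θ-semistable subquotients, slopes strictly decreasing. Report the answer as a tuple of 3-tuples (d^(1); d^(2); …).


Via rank(M_{q-1}∘⋯∘M_p): M ≅ I[1,2]^2, I[1,3], I[2,2].
μ_θ-semistable layers: μ^(1)=19; μ^(2)=15; μ^(3)=-29

((0, 3, 0); (0, 1, 1); (3, 0, 0))


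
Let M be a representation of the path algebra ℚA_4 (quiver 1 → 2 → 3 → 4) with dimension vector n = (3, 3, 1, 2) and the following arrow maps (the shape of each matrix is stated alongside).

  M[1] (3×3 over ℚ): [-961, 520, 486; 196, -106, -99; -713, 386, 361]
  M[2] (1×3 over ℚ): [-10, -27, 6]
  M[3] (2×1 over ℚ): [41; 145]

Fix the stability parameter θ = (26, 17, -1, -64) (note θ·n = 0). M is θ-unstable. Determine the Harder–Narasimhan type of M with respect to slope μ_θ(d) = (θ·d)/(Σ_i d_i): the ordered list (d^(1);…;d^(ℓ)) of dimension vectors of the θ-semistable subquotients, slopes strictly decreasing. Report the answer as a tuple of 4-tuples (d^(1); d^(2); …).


Via rank(M_{q-1}∘⋯∘M_p): M ≅ I[1,1], I[1,2], I[1,4], I[2,2], I[4,4].
μ_θ-semistable layers: μ^(1)=26; μ^(2)=43/2; μ^(3)=17; μ^(4)=-11/2; μ^(5)=-64

((1, 0, 0, 0); (1, 1, 0, 0); (0, 1, 0, 0); (1, 1, 1, 1); (0, 0, 0, 1))
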